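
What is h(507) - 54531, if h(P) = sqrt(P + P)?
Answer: -54531 + 13*sqrt(6) ≈ -54499.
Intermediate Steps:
h(P) = sqrt(2)*sqrt(P) (h(P) = sqrt(2*P) = sqrt(2)*sqrt(P))
h(507) - 54531 = sqrt(2)*sqrt(507) - 54531 = sqrt(2)*(13*sqrt(3)) - 54531 = 13*sqrt(6) - 54531 = -54531 + 13*sqrt(6)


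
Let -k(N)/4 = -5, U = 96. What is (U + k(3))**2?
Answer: 13456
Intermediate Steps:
k(N) = 20 (k(N) = -4*(-5) = 20)
(U + k(3))**2 = (96 + 20)**2 = 116**2 = 13456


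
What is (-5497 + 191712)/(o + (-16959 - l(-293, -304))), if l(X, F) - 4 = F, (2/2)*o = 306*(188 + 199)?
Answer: 186215/101763 ≈ 1.8299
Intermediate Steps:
o = 118422 (o = 306*(188 + 199) = 306*387 = 118422)
l(X, F) = 4 + F
(-5497 + 191712)/(o + (-16959 - l(-293, -304))) = (-5497 + 191712)/(118422 + (-16959 - (4 - 304))) = 186215/(118422 + (-16959 - 1*(-300))) = 186215/(118422 + (-16959 + 300)) = 186215/(118422 - 16659) = 186215/101763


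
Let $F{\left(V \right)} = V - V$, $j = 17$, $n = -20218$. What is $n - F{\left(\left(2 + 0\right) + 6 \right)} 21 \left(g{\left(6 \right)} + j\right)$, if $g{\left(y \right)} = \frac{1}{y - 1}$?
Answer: $-20218$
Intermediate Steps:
$g{\left(y \right)} = \frac{1}{-1 + y}$
$F{\left(V \right)} = 0$
$n - F{\left(\left(2 + 0\right) + 6 \right)} 21 \left(g{\left(6 \right)} + j\right) = -20218 - 0 \cdot 21 \left(\frac{1}{-1 + 6} + 17\right) = -20218 - 0 \cdot 21 \left(\frac{1}{5} + 17\right) = -20218 - 0 \cdot 21 \cdot \frac{86}{5} = -20218 - 0 \cdot \frac{1806}{5} = -20218 - 0 = -20218 + 0 = -20218$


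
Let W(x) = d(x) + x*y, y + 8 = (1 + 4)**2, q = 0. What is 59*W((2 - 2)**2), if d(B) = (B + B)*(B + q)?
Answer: 0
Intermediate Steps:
y = 17 (y = -8 + (1 + 4)**2 = -8 + 5**2 = -8 + 25 = 17)
d(B) = 2*B**2 (d(B) = (B + B)*(B + 0) = (2*B)*B = 2*B**2)
W(x) = 2*x**2 + 17*x (W(x) = 2*x**2 + x*17 = 2*x**2 + 17*x)
59*W((2 - 2)**2) = 59*((2 - 2)**2*(17 + 2*(2 - 2)**2)) = 59*(0**2*(17 + 2*0**2)) = 59*(0*(17 + 2*0)) = 59*(0*(17 + 0)) = 59*(0*17) = 59*0 = 0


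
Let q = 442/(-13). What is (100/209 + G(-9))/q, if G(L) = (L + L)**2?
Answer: -33908/3553 ≈ -9.5435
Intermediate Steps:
G(L) = 4*L**2 (G(L) = (2*L)**2 = 4*L**2)
q = -34 (q = 442*(-1/13) = -34)
(100/209 + G(-9))/q = (100/209 + 4*(-9)**2)/(-34) = (100*(1/209) + 4*81)*(-1/34) = (100/209 + 324)*(-1/34) = (67816/209)*(-1/34) = -33908/3553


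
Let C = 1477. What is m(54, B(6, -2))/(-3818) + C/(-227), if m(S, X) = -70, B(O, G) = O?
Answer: -2811648/433343 ≈ -6.4883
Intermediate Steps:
m(54, B(6, -2))/(-3818) + C/(-227) = -70/(-3818) + 1477/(-227) = -70*(-1/3818) + 1477*(-1/227) = 35/1909 - 1477/227 = -2811648/433343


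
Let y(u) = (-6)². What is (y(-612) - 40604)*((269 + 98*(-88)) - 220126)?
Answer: 9269017208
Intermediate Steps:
y(u) = 36
(y(-612) - 40604)*((269 + 98*(-88)) - 220126) = (36 - 40604)*((269 + 98*(-88)) - 220126) = -40568*((269 - 8624) - 220126) = -40568*(-8355 - 220126) = -40568*(-228481) = 9269017208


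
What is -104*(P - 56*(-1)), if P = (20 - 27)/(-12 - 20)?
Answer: -23387/4 ≈ -5846.8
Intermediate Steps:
P = 7/32 (P = -7/(-32) = -7*(-1/32) = 7/32 ≈ 0.21875)
-104*(P - 56*(-1)) = -104*(7/32 - 56*(-1)) = -104*(7/32 + 56) = -104*1799/32 = -23387/4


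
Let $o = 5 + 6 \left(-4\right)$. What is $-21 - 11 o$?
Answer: $188$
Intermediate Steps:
$o = -19$ ($o = 5 - 24 = -19$)
$-21 - 11 o = -21 - -209 = -21 + 209 = 188$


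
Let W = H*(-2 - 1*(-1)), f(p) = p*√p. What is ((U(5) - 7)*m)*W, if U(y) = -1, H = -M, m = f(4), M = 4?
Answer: -256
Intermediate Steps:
f(p) = p^(3/2)
m = 8 (m = 4^(3/2) = 8)
H = -4 (H = -1*4 = -4)
W = 4 (W = -4*(-2 - 1*(-1)) = -4*(-2 + 1) = -4*(-1) = 4)
((U(5) - 7)*m)*W = ((-1 - 7)*8)*4 = -8*8*4 = -64*4 = -256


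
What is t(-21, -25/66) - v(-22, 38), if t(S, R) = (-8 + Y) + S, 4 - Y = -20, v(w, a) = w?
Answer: 17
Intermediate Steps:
Y = 24 (Y = 4 - 1*(-20) = 4 + 20 = 24)
t(S, R) = 16 + S (t(S, R) = (-8 + 24) + S = 16 + S)
t(-21, -25/66) - v(-22, 38) = (16 - 21) - 1*(-22) = -5 + 22 = 17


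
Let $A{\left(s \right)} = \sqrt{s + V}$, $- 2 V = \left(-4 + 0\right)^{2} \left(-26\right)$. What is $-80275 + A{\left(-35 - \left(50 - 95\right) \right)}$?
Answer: $-80275 + \sqrt{218} \approx -80260.0$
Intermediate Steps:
$V = 208$ ($V = - \frac{\left(-4 + 0\right)^{2} \left(-26\right)}{2} = - \frac{\left(-4\right)^{2} \left(-26\right)}{2} = - \frac{16 \left(-26\right)}{2} = \left(- \frac{1}{2}\right) \left(-416\right) = 208$)
$A{\left(s \right)} = \sqrt{208 + s}$ ($A{\left(s \right)} = \sqrt{s + 208} = \sqrt{208 + s}$)
$-80275 + A{\left(-35 - \left(50 - 95\right) \right)} = -80275 + \sqrt{208 - -10} = -80275 + \sqrt{208 + \left(-35 + 45\right)} = -80275 + \sqrt{208 + 10} = -80275 + \sqrt{218}$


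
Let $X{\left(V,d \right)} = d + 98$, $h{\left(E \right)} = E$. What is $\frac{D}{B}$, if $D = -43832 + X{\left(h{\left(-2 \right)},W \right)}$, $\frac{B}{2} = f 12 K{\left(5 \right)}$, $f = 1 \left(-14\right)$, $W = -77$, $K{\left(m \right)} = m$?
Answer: $\frac{43811}{1680} \approx 26.078$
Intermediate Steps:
$f = -14$
$X{\left(V,d \right)} = 98 + d$
$B = -1680$ ($B = 2 \left(-14\right) 12 \cdot 5 = 2 \left(\left(-168\right) 5\right) = 2 \left(-840\right) = -1680$)
$D = -43811$ ($D = -43832 + \left(98 - 77\right) = -43832 + 21 = -43811$)
$\frac{D}{B} = - \frac{43811}{-1680} = \left(-43811\right) \left(- \frac{1}{1680}\right) = \frac{43811}{1680}$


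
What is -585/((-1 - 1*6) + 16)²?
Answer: -65/9 ≈ -7.2222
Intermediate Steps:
-585/((-1 - 1*6) + 16)² = -585/((-1 - 6) + 16)² = -585/(-7 + 16)² = -585/(9²) = -585/81 = -585*1/81 = -65/9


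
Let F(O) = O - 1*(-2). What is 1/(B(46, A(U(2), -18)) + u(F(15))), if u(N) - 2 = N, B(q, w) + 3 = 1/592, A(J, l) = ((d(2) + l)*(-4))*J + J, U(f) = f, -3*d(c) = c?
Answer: 592/9473 ≈ 0.062493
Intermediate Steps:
d(c) = -c/3
A(J, l) = J + J*(8/3 - 4*l) (A(J, l) = ((-⅓*2 + l)*(-4))*J + J = ((-⅔ + l)*(-4))*J + J = (8/3 - 4*l)*J + J = J*(8/3 - 4*l) + J = J + J*(8/3 - 4*l))
B(q, w) = -1775/592 (B(q, w) = -3 + 1/592 = -1775/592)
F(O) = 2 + O (F(O) = O + 2 = 2 + O)
u(N) = 2 + N
1/(B(46, A(U(2), -18)) + u(F(15))) = 1/(-1775/592 + (2 + (2 + 15))) = 1/(-1775/592 + (2 + 17)) = 1/(-1775/592 + 19) = 1/(9473/592) = 592/9473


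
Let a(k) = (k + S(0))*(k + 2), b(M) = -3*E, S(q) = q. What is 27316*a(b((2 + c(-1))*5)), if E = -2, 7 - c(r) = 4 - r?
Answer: 1311168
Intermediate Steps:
c(r) = 3 + r (c(r) = 7 - (4 - r) = 7 + (-4 + r) = 3 + r)
b(M) = 6 (b(M) = -3*(-2) = 6)
a(k) = k*(2 + k) (a(k) = (k + 0)*(k + 2) = k*(2 + k))
27316*a(b((2 + c(-1))*5)) = 27316*(6*(2 + 6)) = 27316*(6*8) = 27316*48 = 1311168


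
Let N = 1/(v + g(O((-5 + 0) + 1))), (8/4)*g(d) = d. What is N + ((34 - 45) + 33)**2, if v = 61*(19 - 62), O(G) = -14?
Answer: 1272919/2630 ≈ 484.00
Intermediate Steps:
v = -2623 (v = 61*(-43) = -2623)
g(d) = d/2
N = -1/2630 (N = 1/(-2623 + (1/2)*(-14)) = 1/(-2623 - 7) = 1/(-2630) = -1/2630 ≈ -0.00038023)
N + ((34 - 45) + 33)**2 = -1/2630 + ((34 - 45) + 33)**2 = -1/2630 + (-11 + 33)**2 = -1/2630 + 22**2 = -1/2630 + 484 = 1272919/2630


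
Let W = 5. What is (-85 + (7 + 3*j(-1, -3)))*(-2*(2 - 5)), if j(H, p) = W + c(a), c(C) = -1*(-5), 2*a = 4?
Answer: -288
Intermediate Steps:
a = 2 (a = (½)*4 = 2)
c(C) = 5
j(H, p) = 10 (j(H, p) = 5 + 5 = 10)
(-85 + (7 + 3*j(-1, -3)))*(-2*(2 - 5)) = (-85 + (7 + 3*10))*(-2*(2 - 5)) = (-85 + (7 + 30))*(-2*(-3)) = (-85 + 37)*6 = -48*6 = -288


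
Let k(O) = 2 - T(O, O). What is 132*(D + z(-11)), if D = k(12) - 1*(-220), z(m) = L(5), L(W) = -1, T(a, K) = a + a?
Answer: 26004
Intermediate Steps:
T(a, K) = 2*a
k(O) = 2 - 2*O
z(m) = -1
D = 198 (D = (2 - 2*12) - 1*(-220) = (2 - 24) + 220 = -22 + 220 = 198)
132*(D + z(-11)) = 132*(198 - 1) = 132*197 = 26004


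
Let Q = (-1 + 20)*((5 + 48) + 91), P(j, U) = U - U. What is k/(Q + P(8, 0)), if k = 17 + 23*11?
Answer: 15/152 ≈ 0.098684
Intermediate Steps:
P(j, U) = 0
k = 270 (k = 17 + 253 = 270)
Q = 2736 (Q = 19*(53 + 91) = 19*144 = 2736)
k/(Q + P(8, 0)) = 270/(2736 + 0) = 270/2736 = 270*(1/2736) = 15/152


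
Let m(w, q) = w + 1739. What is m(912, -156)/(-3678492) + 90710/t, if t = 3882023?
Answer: 323384766347/14279990549316 ≈ 0.022646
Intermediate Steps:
m(w, q) = 1739 + w
m(912, -156)/(-3678492) + 90710/t = (1739 + 912)/(-3678492) + 90710/3882023 = 2651*(-1/3678492) + 90710*(1/3882023) = -2651/3678492 + 90710/3882023 = 323384766347/14279990549316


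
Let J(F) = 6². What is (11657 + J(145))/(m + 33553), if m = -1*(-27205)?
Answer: 11693/60758 ≈ 0.19245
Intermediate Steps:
m = 27205
J(F) = 36
(11657 + J(145))/(m + 33553) = (11657 + 36)/(27205 + 33553) = 11693/60758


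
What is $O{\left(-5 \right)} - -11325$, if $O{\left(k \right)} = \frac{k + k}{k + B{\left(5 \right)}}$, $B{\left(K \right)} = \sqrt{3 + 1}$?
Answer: $\frac{33985}{3} \approx 11328.0$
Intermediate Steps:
$B{\left(K \right)} = 2$ ($B{\left(K \right)} = \sqrt{4} = 2$)
$O{\left(k \right)} = \frac{2 k}{2 + k}$ ($O{\left(k \right)} = \frac{k + k}{k + 2} = \frac{2 k}{2 + k}$)
$O{\left(-5 \right)} - -11325 = 2 \left(-5\right) \frac{1}{2 - 5} - -11325 = 2 \left(-5\right) \frac{1}{-3} + 11325 = 2 \left(-5\right) \left(- \frac{1}{3}\right) + 11325 = \frac{10}{3} + 11325 = \frac{33985}{3}$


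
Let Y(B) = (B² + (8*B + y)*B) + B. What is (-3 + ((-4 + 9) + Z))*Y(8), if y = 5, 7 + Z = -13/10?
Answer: -19656/5 ≈ -3931.2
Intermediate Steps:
Z = -83/10 (Z = -7 - 13/10 = -83/10 ≈ -8.3000)
Y(B) = B + B² + B*(5 + 8*B) (Y(B) = (B² + (8*B + 5)*B) + B = (B² + (5 + 8*B)*B) + B = (B² + B*(5 + 8*B)) + B = B + B² + B*(5 + 8*B))
(-3 + ((-4 + 9) + Z))*Y(8) = (-3 + ((-4 + 9) - 83/10))*(3*8*(2 + 3*8)) = (-3 + (5 - 83/10))*(3*8*(2 + 24)) = (-3 - 33/10)*(3*8*26) = -63/10*624 = -19656/5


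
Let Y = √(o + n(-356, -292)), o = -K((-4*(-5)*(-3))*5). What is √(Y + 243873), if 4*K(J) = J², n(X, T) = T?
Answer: √(243873 + 2*I*√5698) ≈ 493.83 + 0.153*I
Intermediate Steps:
K(J) = J²/4
o = -22500 (o = -((-4*(-5)*(-3))*5)²/4 = -((20*(-3))*5)²/4 = -(-60*5)²/4 = -(-300)²/4 = -90000/4 = -1*22500 = -22500)
Y = 2*I*√5698 (Y = √(-22500 - 292) = √(-22792) = 2*I*√5698 ≈ 150.97*I)
√(Y + 243873) = √(2*I*√5698 + 243873) = √(243873 + 2*I*√5698)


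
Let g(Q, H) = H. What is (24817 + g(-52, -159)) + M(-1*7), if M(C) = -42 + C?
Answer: 24609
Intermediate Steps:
(24817 + g(-52, -159)) + M(-1*7) = (24817 - 159) + (-42 - 1*7) = 24658 + (-42 - 7) = 24658 - 49 = 24609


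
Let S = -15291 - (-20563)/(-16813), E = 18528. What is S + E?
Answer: 54403118/16813 ≈ 3235.8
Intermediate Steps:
S = -257108146/16813 (S = -15291 - (-20563)*(-1)/16813 = -15291 - 1*20563/16813 = -15291 - 20563/16813 = -257108146/16813 ≈ -15292.)
S + E = -257108146/16813 + 18528 = 54403118/16813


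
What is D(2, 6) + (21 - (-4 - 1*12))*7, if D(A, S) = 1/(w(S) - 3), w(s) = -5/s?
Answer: 5951/23 ≈ 258.74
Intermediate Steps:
D(A, S) = 1/(-3 - 5/S) (D(A, S) = 1/(-5/S - 3) = 1/(-3 - 5/S))
D(2, 6) + (21 - (-4 - 1*12))*7 = -1*6/(5 + 3*6) + (21 - (-4 - 1*12))*7 = -1*6/(5 + 18) + (21 - (-4 - 12))*7 = -1*6/23 + (21 - 1*(-16))*7 = -1*6*1/23 + (21 + 16)*7 = -6/23 + 37*7 = -6/23 + 259 = 5951/23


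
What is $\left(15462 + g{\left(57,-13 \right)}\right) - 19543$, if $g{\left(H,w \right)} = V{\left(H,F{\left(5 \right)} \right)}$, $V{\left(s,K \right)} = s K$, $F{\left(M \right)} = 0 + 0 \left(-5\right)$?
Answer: $-4081$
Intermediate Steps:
$F{\left(M \right)} = 0$ ($F{\left(M \right)} = 0 + 0 = 0$)
$V{\left(s,K \right)} = K s$
$g{\left(H,w \right)} = 0$ ($g{\left(H,w \right)} = 0 H = 0$)
$\left(15462 + g{\left(57,-13 \right)}\right) - 19543 = \left(15462 + 0\right) - 19543 = 15462 - 19543 = -4081$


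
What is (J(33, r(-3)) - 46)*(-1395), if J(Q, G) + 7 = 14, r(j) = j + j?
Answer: 54405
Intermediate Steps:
r(j) = 2*j
J(Q, G) = 7 (J(Q, G) = -7 + 14 = 7)
(J(33, r(-3)) - 46)*(-1395) = (7 - 46)*(-1395) = -39*(-1395) = 54405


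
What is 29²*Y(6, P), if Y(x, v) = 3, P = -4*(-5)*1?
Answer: 2523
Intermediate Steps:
P = 20 (P = 20*1 = 20)
29²*Y(6, P) = 29²*3 = 841*3 = 2523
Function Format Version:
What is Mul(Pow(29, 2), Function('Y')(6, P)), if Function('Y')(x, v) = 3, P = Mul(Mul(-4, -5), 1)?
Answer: 2523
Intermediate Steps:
P = 20 (P = Mul(20, 1) = 20)
Mul(Pow(29, 2), Function('Y')(6, P)) = Mul(Pow(29, 2), 3) = Mul(841, 3) = 2523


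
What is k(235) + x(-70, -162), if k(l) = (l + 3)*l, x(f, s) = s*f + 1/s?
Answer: 10897739/162 ≈ 67270.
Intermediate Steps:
x(f, s) = 1/s + f*s (x(f, s) = f*s + 1/s = 1/s + f*s)
k(l) = l*(3 + l) (k(l) = (3 + l)*l = l*(3 + l))
k(235) + x(-70, -162) = 235*(3 + 235) + (1/(-162) - 70*(-162)) = 235*238 + (-1/162 + 11340) = 55930 + 1837079/162 = 10897739/162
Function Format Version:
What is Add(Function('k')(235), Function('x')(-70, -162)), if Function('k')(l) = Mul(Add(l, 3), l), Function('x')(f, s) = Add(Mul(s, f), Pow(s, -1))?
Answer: Rational(10897739, 162) ≈ 67270.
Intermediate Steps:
Function('x')(f, s) = Add(Pow(s, -1), Mul(f, s)) (Function('x')(f, s) = Add(Mul(f, s), Pow(s, -1)) = Add(Pow(s, -1), Mul(f, s)))
Function('k')(l) = Mul(l, Add(3, l)) (Function('k')(l) = Mul(Add(3, l), l) = Mul(l, Add(3, l)))
Add(Function('k')(235), Function('x')(-70, -162)) = Add(Mul(235, Add(3, 235)), Add(Pow(-162, -1), Mul(-70, -162))) = Add(Mul(235, 238), Add(Rational(-1, 162), 11340)) = Add(55930, Rational(1837079, 162)) = Rational(10897739, 162)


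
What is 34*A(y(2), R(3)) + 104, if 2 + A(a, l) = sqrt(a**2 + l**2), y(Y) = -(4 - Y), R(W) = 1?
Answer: 36 + 34*sqrt(5) ≈ 112.03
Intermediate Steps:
y(Y) = -4 + Y
A(a, l) = -2 + sqrt(a**2 + l**2)
34*A(y(2), R(3)) + 104 = 34*(-2 + sqrt((-4 + 2)**2 + 1**2)) + 104 = 34*(-2 + sqrt((-2)**2 + 1)) + 104 = 34*(-2 + sqrt(4 + 1)) + 104 = 34*(-2 + sqrt(5)) + 104 = (-68 + 34*sqrt(5)) + 104 = 36 + 34*sqrt(5)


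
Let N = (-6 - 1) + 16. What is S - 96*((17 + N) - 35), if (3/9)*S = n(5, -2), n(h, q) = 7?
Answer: 885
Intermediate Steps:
N = 9 (N = -7 + 16 = 9)
S = 21 (S = 3*7 = 21)
S - 96*((17 + N) - 35) = 21 - 96*((17 + 9) - 35) = 21 - 96*(26 - 35) = 21 - 96*(-9) = 21 + 864 = 885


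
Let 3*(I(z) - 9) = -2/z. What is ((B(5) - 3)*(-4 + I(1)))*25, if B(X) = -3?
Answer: -650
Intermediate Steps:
I(z) = 9 - 2/(3*z) (I(z) = 9 + (-2/z)/3 = 9 - 2/(3*z))
((B(5) - 3)*(-4 + I(1)))*25 = ((-3 - 3)*(-4 + (9 - ⅔/1)))*25 = -6*(-4 + (9 - ⅔*1))*25 = -6*(-4 + (9 - ⅔))*25 = -6*(-4 + 25/3)*25 = -6*13/3*25 = -26*25 = -650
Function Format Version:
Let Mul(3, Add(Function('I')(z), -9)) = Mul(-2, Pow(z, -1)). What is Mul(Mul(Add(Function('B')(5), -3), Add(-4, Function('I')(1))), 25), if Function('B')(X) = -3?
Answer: -650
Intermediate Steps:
Function('I')(z) = Add(9, Mul(Rational(-2, 3), Pow(z, -1))) (Function('I')(z) = Add(9, Mul(Rational(1, 3), Mul(-2, Pow(z, -1)))) = Add(9, Mul(Rational(-2, 3), Pow(z, -1))))
Mul(Mul(Add(Function('B')(5), -3), Add(-4, Function('I')(1))), 25) = Mul(Mul(Add(-3, -3), Add(-4, Add(9, Mul(Rational(-2, 3), Pow(1, -1))))), 25) = Mul(Mul(-6, Add(-4, Add(9, Mul(Rational(-2, 3), 1)))), 25) = Mul(Mul(-6, Add(-4, Add(9, Rational(-2, 3)))), 25) = Mul(Mul(-6, Add(-4, Rational(25, 3))), 25) = Mul(Mul(-6, Rational(13, 3)), 25) = Mul(-26, 25) = -650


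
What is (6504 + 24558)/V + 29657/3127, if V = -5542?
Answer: 33614110/8664917 ≈ 3.8793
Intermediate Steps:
(6504 + 24558)/V + 29657/3127 = (6504 + 24558)/(-5542) + 29657/3127 = 31062*(-1/5542) + 29657*(1/3127) = -15531/2771 + 29657/3127 = 33614110/8664917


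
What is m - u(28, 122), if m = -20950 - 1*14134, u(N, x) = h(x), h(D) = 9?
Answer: -35093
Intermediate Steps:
u(N, x) = 9
m = -35084 (m = -20950 - 14134 = -35084)
m - u(28, 122) = -35084 - 1*9 = -35084 - 9 = -35093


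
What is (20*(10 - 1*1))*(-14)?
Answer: -2520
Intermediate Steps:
(20*(10 - 1*1))*(-14) = (20*(10 - 1))*(-14) = (20*9)*(-14) = 180*(-14) = -2520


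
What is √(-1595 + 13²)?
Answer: I*√1426 ≈ 37.762*I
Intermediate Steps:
√(-1595 + 13²) = √(-1595 + 169) = √(-1426) = I*√1426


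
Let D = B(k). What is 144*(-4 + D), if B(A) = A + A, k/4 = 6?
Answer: 6336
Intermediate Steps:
k = 24 (k = 4*6 = 24)
B(A) = 2*A
D = 48 (D = 2*24 = 48)
144*(-4 + D) = 144*(-4 + 48) = 144*44 = 6336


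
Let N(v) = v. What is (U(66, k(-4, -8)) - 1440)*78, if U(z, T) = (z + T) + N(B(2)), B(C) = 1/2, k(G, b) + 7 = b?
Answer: -108303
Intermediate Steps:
k(G, b) = -7 + b
B(C) = 1/2
U(z, T) = 1/2 + T + z (U(z, T) = (z + T) + 1/2 = (T + z) + 1/2 = 1/2 + T + z)
(U(66, k(-4, -8)) - 1440)*78 = ((1/2 + (-7 - 8) + 66) - 1440)*78 = ((1/2 - 15 + 66) - 1440)*78 = (103/2 - 1440)*78 = -2777/2*78 = -108303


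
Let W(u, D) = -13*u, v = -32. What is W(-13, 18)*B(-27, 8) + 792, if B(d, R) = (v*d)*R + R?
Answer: 1170272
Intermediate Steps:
B(d, R) = R - 32*R*d (B(d, R) = (-32*d)*R + R = -32*R*d + R = R - 32*R*d)
W(-13, 18)*B(-27, 8) + 792 = (-13*(-13))*(8*(1 - 32*(-27))) + 792 = 169*(8*(1 + 864)) + 792 = 169*(8*865) + 792 = 169*6920 + 792 = 1169480 + 792 = 1170272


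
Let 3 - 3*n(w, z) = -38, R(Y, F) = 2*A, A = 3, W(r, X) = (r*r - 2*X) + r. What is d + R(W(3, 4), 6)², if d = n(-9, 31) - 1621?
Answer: -4714/3 ≈ -1571.3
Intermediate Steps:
W(r, X) = r + r² - 2*X (W(r, X) = (r² - 2*X) + r = r + r² - 2*X)
R(Y, F) = 6 (R(Y, F) = 2*3 = 6)
n(w, z) = 41/3 (n(w, z) = 1 - ⅓*(-38) = 1 + 38/3 = 41/3)
d = -4822/3 (d = 41/3 - 1621 = -4822/3 ≈ -1607.3)
d + R(W(3, 4), 6)² = -4822/3 + 6² = -4822/3 + 36 = -4714/3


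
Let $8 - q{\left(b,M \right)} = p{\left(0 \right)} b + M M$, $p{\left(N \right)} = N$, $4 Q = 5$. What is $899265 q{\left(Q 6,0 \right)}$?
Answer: $7194120$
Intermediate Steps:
$Q = \frac{5}{4}$ ($Q = \frac{1}{4} \cdot 5 = \frac{5}{4} \approx 1.25$)
$q{\left(b,M \right)} = 8 - M^{2}$ ($q{\left(b,M \right)} = 8 - \left(0 b + M M\right) = 8 - \left(0 + M^{2}\right) = 8 - M^{2}$)
$899265 q{\left(Q 6,0 \right)} = 899265 \left(8 - 0^{2}\right) = 899265 \left(8 - 0\right) = 899265 \left(8 + 0\right) = 899265 \cdot 8 = 7194120$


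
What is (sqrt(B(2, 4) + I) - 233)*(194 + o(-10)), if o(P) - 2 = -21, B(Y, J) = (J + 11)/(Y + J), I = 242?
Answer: -40775 + 175*sqrt(978)/2 ≈ -38039.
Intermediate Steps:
B(Y, J) = (11 + J)/(J + Y)
o(P) = -19 (o(P) = 2 - 21 = -19)
(sqrt(B(2, 4) + I) - 233)*(194 + o(-10)) = (sqrt((11 + 4)/(4 + 2) + 242) - 233)*(194 - 19) = (sqrt(15/6 + 242) - 233)*175 = (sqrt((1/6)*15 + 242) - 233)*175 = (sqrt(5/2 + 242) - 233)*175 = (sqrt(489/2) - 233)*175 = (sqrt(978)/2 - 233)*175 = (-233 + sqrt(978)/2)*175 = -40775 + 175*sqrt(978)/2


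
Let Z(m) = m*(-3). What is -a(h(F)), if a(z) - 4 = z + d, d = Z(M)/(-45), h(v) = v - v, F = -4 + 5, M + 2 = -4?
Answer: -18/5 ≈ -3.6000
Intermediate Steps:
M = -6 (M = -2 - 4 = -6)
Z(m) = -3*m
F = 1
h(v) = 0
d = -⅖ (d = -3*(-6)/(-45) = 18*(-1/45) = -⅖ ≈ -0.40000)
a(z) = 18/5 + z (a(z) = 4 + (z - ⅖) = 4 + (-⅖ + z) = 18/5 + z)
-a(h(F)) = -(18/5 + 0) = -1*18/5 = -18/5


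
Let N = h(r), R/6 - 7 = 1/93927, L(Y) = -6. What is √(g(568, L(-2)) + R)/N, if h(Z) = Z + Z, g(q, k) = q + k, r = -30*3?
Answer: -√65785907238/1878540 ≈ -0.13654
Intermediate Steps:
r = -90
g(q, k) = k + q
R = 1314980/31309 (R = 42 + 6/93927 = 42 + 6*(1/93927) = 42 + 2/31309 = 1314980/31309 ≈ 42.000)
h(Z) = 2*Z
N = -180 (N = 2*(-90) = -180)
√(g(568, L(-2)) + R)/N = √((-6 + 568) + 1314980/31309)/(-180) = √(562 + 1314980/31309)*(-1/180) = √(18910638/31309)*(-1/180) = (3*√65785907238/31309)*(-1/180) = -√65785907238/1878540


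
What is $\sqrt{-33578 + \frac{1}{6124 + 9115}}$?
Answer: $\frac{i \sqrt{159137188851}}{2177} \approx 183.24 i$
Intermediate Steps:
$\sqrt{-33578 + \frac{1}{6124 + 9115}} = \sqrt{-33578 + \frac{1}{15239}} = \sqrt{- \frac{511695141}{15239}} = \frac{i \sqrt{159137188851}}{2177}$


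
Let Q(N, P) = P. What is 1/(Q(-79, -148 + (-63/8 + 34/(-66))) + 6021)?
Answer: 264/1548257 ≈ 0.00017051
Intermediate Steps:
1/(Q(-79, -148 + (-63/8 + 34/(-66))) + 6021) = 1/((-148 + (-63/8 + 34/(-66))) + 6021) = 1/((-148 + (-63*1/8 + 34*(-1/66))) + 6021) = 1/((-148 + (-63/8 - 17/33)) + 6021) = 1/((-148 - 2215/264) + 6021) = 1/(-41287/264 + 6021) = 1/(1548257/264) = 264/1548257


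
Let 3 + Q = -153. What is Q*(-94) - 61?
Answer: 14603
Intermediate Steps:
Q = -156 (Q = -3 - 153 = -156)
Q*(-94) - 61 = -156*(-94) - 61 = 14664 - 61 = 14603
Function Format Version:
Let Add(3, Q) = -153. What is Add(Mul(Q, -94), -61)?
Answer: 14603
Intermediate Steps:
Q = -156 (Q = Add(-3, -153) = -156)
Add(Mul(Q, -94), -61) = Add(Mul(-156, -94), -61) = Add(14664, -61) = 14603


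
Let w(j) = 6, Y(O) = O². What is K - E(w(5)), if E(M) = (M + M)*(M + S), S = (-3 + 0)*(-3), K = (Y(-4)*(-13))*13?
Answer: -2884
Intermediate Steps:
K = -2704 (K = ((-4)²*(-13))*13 = (16*(-13))*13 = -208*13 = -2704)
S = 9 (S = -3*(-3) = 9)
E(M) = 2*M*(9 + M) (E(M) = (M + M)*(M + 9) = (2*M)*(9 + M) = 2*M*(9 + M))
K - E(w(5)) = -2704 - 2*6*(9 + 6) = -2704 - 2*6*15 = -2704 - 1*180 = -2704 - 180 = -2884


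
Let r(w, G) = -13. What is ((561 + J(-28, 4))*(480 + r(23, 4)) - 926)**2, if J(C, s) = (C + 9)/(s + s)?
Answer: 4324798548225/64 ≈ 6.7575e+10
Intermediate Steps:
J(C, s) = (9 + C)/(2*s) (J(C, s) = (9 + C)/((2*s)) = (9 + C)*(1/(2*s)) = (9 + C)/(2*s))
((561 + J(-28, 4))*(480 + r(23, 4)) - 926)**2 = ((561 + (1/2)*(9 - 28)/4)*(480 - 13) - 926)**2 = ((561 + (1/2)*(1/4)*(-19))*467 - 926)**2 = ((561 - 19/8)*467 - 926)**2 = ((4469/8)*467 - 926)**2 = (2087023/8 - 926)**2 = (2079615/8)**2 = 4324798548225/64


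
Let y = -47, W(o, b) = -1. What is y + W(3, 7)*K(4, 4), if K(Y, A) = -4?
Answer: -43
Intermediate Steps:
y + W(3, 7)*K(4, 4) = -47 - 1*(-4) = -47 + 4 = -43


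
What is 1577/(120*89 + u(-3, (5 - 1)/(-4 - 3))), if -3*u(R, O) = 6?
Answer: 83/562 ≈ 0.14769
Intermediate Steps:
u(R, O) = -2 (u(R, O) = -1/3*6 = -2)
1577/(120*89 + u(-3, (5 - 1)/(-4 - 3))) = 1577/(120*89 - 2) = 1577/(10680 - 2) = 1577/10678 = 1577*(1/10678) = 83/562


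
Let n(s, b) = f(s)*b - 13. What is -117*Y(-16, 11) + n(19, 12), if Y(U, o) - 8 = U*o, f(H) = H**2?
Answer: 23975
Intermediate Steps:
Y(U, o) = 8 + U*o
n(s, b) = -13 + b*s**2 (n(s, b) = s**2*b - 13 = b*s**2 - 13 = -13 + b*s**2)
-117*Y(-16, 11) + n(19, 12) = -117*(8 - 16*11) + (-13 + 12*19**2) = -117*(8 - 176) + (-13 + 12*361) = -117*(-168) + (-13 + 4332) = 19656 + 4319 = 23975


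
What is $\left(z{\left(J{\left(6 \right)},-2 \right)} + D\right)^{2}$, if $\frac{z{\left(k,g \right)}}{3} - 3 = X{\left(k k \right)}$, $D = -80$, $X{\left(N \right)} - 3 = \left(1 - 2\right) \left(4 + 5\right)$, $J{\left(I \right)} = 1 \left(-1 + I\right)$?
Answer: $7921$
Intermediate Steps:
$J{\left(I \right)} = -1 + I$
$X{\left(N \right)} = -6$ ($X{\left(N \right)} = 3 + \left(1 - 2\right) \left(4 + 5\right) = 3 - 9 = -6$)
$z{\left(k,g \right)} = -9$ ($z{\left(k,g \right)} = 9 + 3 \left(-6\right) = 9 - 18 = -9$)
$\left(z{\left(J{\left(6 \right)},-2 \right)} + D\right)^{2} = \left(-9 - 80\right)^{2} = \left(-89\right)^{2} = 7921$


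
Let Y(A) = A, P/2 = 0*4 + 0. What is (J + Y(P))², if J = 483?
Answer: 233289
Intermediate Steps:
P = 0 (P = 2*(0*4 + 0) = 2*(0 + 0) = 2*0 = 0)
(J + Y(P))² = (483 + 0)² = 483² = 233289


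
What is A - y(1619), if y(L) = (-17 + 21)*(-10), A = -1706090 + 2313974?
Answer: 607924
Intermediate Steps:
A = 607884
y(L) = -40 (y(L) = 4*(-10) = -40)
A - y(1619) = 607884 - 1*(-40) = 607884 + 40 = 607924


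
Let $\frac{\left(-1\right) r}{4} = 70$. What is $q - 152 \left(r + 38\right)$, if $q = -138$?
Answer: $36646$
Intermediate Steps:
$r = -280$ ($r = \left(-4\right) 70 = -280$)
$q - 152 \left(r + 38\right) = -138 - 152 \left(-280 + 38\right) = -138 - -36784 = -138 + 36784 = 36646$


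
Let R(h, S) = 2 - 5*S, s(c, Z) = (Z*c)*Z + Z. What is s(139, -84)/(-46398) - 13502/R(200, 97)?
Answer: 25464616/3735039 ≈ 6.8178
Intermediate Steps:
s(c, Z) = Z + c*Z² (s(c, Z) = c*Z² + Z = Z + c*Z²)
s(139, -84)/(-46398) - 13502/R(200, 97) = -84*(1 - 84*139)/(-46398) - 13502/(2 - 5*97) = -84*(1 - 11676)*(-1/46398) - 13502/(2 - 485) = -84*(-11675)*(-1/46398) - 13502/(-483) = 980700*(-1/46398) - 13502*(-1/483) = -163450/7733 + 13502/483 = 25464616/3735039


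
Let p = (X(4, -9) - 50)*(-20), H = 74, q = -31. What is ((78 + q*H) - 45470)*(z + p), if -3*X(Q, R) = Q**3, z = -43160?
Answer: 5970287200/3 ≈ 1.9901e+9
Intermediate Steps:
X(Q, R) = -Q**3/3
p = 4280/3 (p = (-1/3*4**3 - 50)*(-20) = (-1/3*64 - 50)*(-20) = (-64/3 - 50)*(-20) = -214/3*(-20) = 4280/3 ≈ 1426.7)
((78 + q*H) - 45470)*(z + p) = ((78 - 31*74) - 45470)*(-43160 + 4280/3) = ((78 - 2294) - 45470)*(-125200/3) = (-2216 - 45470)*(-125200/3) = -47686*(-125200/3) = 5970287200/3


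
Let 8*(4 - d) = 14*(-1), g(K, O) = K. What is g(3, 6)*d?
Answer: 69/4 ≈ 17.250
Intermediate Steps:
d = 23/4 (d = 4 - 7*(-1)/4 = 4 - 1/8*(-14) = 4 + 7/4 = 23/4 ≈ 5.7500)
g(3, 6)*d = 3*(23/4) = 69/4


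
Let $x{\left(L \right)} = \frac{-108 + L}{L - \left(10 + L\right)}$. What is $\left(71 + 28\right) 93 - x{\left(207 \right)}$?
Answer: $\frac{92169}{10} \approx 9216.9$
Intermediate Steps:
$x{\left(L \right)} = \frac{54}{5} - \frac{L}{10}$ ($x{\left(L \right)} = \frac{-108 + L}{-10} = \left(-108 + L\right) \left(- \frac{1}{10}\right) = \frac{54}{5} - \frac{L}{10}$)
$\left(71 + 28\right) 93 - x{\left(207 \right)} = \left(71 + 28\right) 93 - \left(\frac{54}{5} - \frac{207}{10}\right) = 99 \cdot 93 - \left(\frac{54}{5} - \frac{207}{10}\right) = 9207 - - \frac{99}{10} = 9207 + \frac{99}{10} = \frac{92169}{10}$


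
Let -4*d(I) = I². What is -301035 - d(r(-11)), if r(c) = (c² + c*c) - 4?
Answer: -286874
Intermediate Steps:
r(c) = -4 + 2*c² (r(c) = (c² + c²) - 4 = 2*c² - 4 = -4 + 2*c²)
d(I) = -I²/4
-301035 - d(r(-11)) = -301035 - (-1)*(-4 + 2*(-11)²)²/4 = -301035 - (-1)*(-4 + 2*121)²/4 = -301035 - (-1)*(-4 + 242)²/4 = -301035 - (-1)*238²/4 = -301035 - (-1)*56644/4 = -301035 - 1*(-14161) = -301035 + 14161 = -286874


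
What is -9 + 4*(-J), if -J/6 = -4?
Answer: -105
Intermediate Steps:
J = 24 (J = -6*(-4) = 24)
-9 + 4*(-J) = -9 + 4*(-1*24) = -9 + 4*(-24) = -9 - 96 = -105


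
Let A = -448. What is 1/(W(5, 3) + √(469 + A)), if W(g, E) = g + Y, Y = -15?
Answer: -10/79 - √21/79 ≈ -0.18459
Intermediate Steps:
W(g, E) = -15 + g (W(g, E) = g - 15 = -15 + g)
1/(W(5, 3) + √(469 + A)) = 1/((-15 + 5) + √(469 - 448)) = 1/(-10 + √21)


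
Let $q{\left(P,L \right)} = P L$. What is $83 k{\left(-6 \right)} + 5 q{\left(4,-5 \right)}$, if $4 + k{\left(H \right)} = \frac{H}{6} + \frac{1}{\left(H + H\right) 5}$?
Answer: $- \frac{30983}{60} \approx -516.38$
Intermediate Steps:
$q{\left(P,L \right)} = L P$
$k{\left(H \right)} = -4 + \frac{H}{6} + \frac{1}{10 H}$ ($k{\left(H \right)} = -4 + \left(\frac{H}{6} + \frac{1}{\left(H + H\right) 5}\right) = -4 + \left(H \frac{1}{6} + \frac{1}{2 H} \frac{1}{5}\right) = -4 + \left(\frac{H}{6} + \frac{1}{2 H} \frac{1}{5}\right) = -4 + \left(\frac{H}{6} + \frac{1}{10 H}\right) = -4 + \frac{H}{6} + \frac{1}{10 H}$)
$83 k{\left(-6 \right)} + 5 q{\left(4,-5 \right)} = 83 \left(-4 + \frac{1}{6} \left(-6\right) + \frac{1}{10 \left(-6\right)}\right) + 5 \left(\left(-5\right) 4\right) = 83 \left(-4 - 1 + \frac{1}{10} \left(- \frac{1}{6}\right)\right) + 5 \left(-20\right) = 83 \left(-4 - 1 - \frac{1}{60}\right) - 100 = 83 \left(- \frac{301}{60}\right) - 100 = - \frac{24983}{60} - 100 = - \frac{30983}{60}$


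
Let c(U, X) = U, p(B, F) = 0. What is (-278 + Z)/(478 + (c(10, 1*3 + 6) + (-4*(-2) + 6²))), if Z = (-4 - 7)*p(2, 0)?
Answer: -139/266 ≈ -0.52256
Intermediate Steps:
Z = 0 (Z = (-4 - 7)*0 = -11*0 = 0)
(-278 + Z)/(478 + (c(10, 1*3 + 6) + (-4*(-2) + 6²))) = (-278 + 0)/(478 + (10 + (-4*(-2) + 6²))) = -278/(478 + (10 + (8 + 36))) = -278/(478 + (10 + 44)) = -278/(478 + 54) = -278/532 = -278*1/532 = -139/266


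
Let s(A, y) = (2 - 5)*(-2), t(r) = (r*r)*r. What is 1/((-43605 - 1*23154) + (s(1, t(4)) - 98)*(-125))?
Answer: -1/55259 ≈ -1.8097e-5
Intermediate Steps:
t(r) = r³ (t(r) = r²*r = r³)
s(A, y) = 6 (s(A, y) = -3*(-2) = 6)
1/((-43605 - 1*23154) + (s(1, t(4)) - 98)*(-125)) = 1/((-43605 - 1*23154) + (6 - 98)*(-125)) = 1/((-43605 - 23154) - 92*(-125)) = 1/(-66759 + 11500) = 1/(-55259) = -1/55259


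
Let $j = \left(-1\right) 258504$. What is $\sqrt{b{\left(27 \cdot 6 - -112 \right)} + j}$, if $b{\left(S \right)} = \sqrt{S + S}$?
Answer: $\sqrt{-258504 + 2 \sqrt{137}} \approx 508.41 i$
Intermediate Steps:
$b{\left(S \right)} = \sqrt{2} \sqrt{S}$ ($b{\left(S \right)} = \sqrt{2 S} = \sqrt{2} \sqrt{S}$)
$j = -258504$
$\sqrt{b{\left(27 \cdot 6 - -112 \right)} + j} = \sqrt{\sqrt{2} \sqrt{27 \cdot 6 - -112} - 258504} = \sqrt{\sqrt{2} \sqrt{162 + 112} - 258504} = \sqrt{\sqrt{2} \sqrt{274} - 258504} = \sqrt{2 \sqrt{137} - 258504} = \sqrt{-258504 + 2 \sqrt{137}}$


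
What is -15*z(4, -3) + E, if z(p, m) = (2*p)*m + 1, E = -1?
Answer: 344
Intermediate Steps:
z(p, m) = 1 + 2*m*p (z(p, m) = 2*m*p + 1 = 1 + 2*m*p)
-15*z(4, -3) + E = -15*(1 + 2*(-3)*4) - 1 = -15*(1 - 24) - 1 = -15*(-23) - 1 = 345 - 1 = 344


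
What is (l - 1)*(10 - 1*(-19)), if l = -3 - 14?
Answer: -522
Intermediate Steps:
l = -17
(l - 1)*(10 - 1*(-19)) = (-17 - 1)*(10 - 1*(-19)) = -18*(10 + 19) = -18*29 = -522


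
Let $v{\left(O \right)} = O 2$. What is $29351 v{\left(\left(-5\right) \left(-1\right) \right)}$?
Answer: $293510$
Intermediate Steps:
$v{\left(O \right)} = 2 O$
$29351 v{\left(\left(-5\right) \left(-1\right) \right)} = 29351 \cdot 2 \left(\left(-5\right) \left(-1\right)\right) = 29351 \cdot 2 \cdot 5 = 29351 \cdot 10 = 293510$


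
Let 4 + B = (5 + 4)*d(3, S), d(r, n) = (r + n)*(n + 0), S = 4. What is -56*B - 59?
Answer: -13947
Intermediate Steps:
d(r, n) = n*(n + r) (d(r, n) = (n + r)*n = n*(n + r))
B = 248 (B = -4 + (5 + 4)*(4*(4 + 3)) = -4 + 9*(4*7) = -4 + 9*28 = -4 + 252 = 248)
-56*B - 59 = -56*248 - 59 = -13888 - 59 = -13947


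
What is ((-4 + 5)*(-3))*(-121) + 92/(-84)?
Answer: 7600/21 ≈ 361.90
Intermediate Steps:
((-4 + 5)*(-3))*(-121) + 92/(-84) = (1*(-3))*(-121) + 92*(-1/84) = -3*(-121) - 23/21 = 363 - 23/21 = 7600/21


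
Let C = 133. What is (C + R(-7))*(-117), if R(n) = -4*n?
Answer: -18837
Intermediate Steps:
(C + R(-7))*(-117) = (133 - 4*(-7))*(-117) = (133 + 28)*(-117) = 161*(-117) = -18837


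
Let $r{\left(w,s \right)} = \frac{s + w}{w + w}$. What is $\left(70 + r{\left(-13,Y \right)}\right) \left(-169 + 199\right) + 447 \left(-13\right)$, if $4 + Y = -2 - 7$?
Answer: $-3681$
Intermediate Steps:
$Y = -13$ ($Y = -4 - 9 = -13$)
$r{\left(w,s \right)} = \frac{s + w}{2 w}$
$\left(70 + r{\left(-13,Y \right)}\right) \left(-169 + 199\right) + 447 \left(-13\right) = \left(70 + \frac{-13 - 13}{2 \left(-13\right)}\right) \left(-169 + 199\right) + 447 \left(-13\right) = \left(70 + \frac{1}{2} \left(- \frac{1}{13}\right) \left(-26\right)\right) 30 - 5811 = \left(70 + 1\right) 30 - 5811 = 71 \cdot 30 - 5811 = 2130 - 5811 = -3681$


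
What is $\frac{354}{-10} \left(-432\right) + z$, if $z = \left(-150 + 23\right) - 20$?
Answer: $\frac{75729}{5} \approx 15146.0$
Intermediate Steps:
$z = -147$ ($z = -127 - 20 = -147$)
$\frac{354}{-10} \left(-432\right) + z = \frac{354}{-10} \left(-432\right) - 147 = 354 \left(- \frac{1}{10}\right) \left(-432\right) - 147 = \left(- \frac{177}{5}\right) \left(-432\right) - 147 = \frac{76464}{5} - 147 = \frac{75729}{5}$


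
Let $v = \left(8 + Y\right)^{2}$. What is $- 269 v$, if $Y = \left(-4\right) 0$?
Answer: $-17216$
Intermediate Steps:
$Y = 0$
$v = 64$ ($v = \left(8 + 0\right)^{2} = 8^{2} = 64$)
$- 269 v = \left(-269\right) 64 = -17216$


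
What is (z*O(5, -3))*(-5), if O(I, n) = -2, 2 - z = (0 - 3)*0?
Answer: 20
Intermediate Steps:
z = 2 (z = 2 - (0 - 3)*0 = 2 - (-3)*0 = 2 - 1*0 = 2 + 0 = 2)
(z*O(5, -3))*(-5) = (2*(-2))*(-5) = -4*(-5) = 20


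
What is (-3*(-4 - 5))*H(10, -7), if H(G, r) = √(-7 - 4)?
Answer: 27*I*√11 ≈ 89.549*I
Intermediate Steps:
H(G, r) = I*√11 (H(G, r) = √(-11) = I*√11)
(-3*(-4 - 5))*H(10, -7) = (-3*(-4 - 5))*(I*√11) = (-3*(-9))*(I*√11) = 27*(I*√11) = 27*I*√11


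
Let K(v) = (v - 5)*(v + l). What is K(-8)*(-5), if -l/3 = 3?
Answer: -1105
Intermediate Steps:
l = -9 (l = -3*3 = -9)
K(v) = (-9 + v)*(-5 + v) (K(v) = (v - 5)*(v - 9) = (-5 + v)*(-9 + v) = (-9 + v)*(-5 + v))
K(-8)*(-5) = (45 + (-8)² - 14*(-8))*(-5) = (45 + 64 + 112)*(-5) = 221*(-5) = -1105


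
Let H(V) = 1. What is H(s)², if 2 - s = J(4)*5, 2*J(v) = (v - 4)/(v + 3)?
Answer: 1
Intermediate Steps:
J(v) = (-4 + v)/(2*(3 + v)) (J(v) = ((v - 4)/(v + 3))/2 = ((-4 + v)/(3 + v))/2 = (-4 + v)/(2*(3 + v)))
s = 2 (s = 2 - (-4 + 4)/(2*(3 + 4))*5 = 2 - (½)*0/7*5 = 2 - (½)*(⅐)*0*5 = 2 - 0*5 = 2 - 1*0 = 2 + 0 = 2)
H(s)² = 1² = 1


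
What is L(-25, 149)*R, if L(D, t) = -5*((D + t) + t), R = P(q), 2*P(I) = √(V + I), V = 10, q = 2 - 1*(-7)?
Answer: -1365*√19/2 ≈ -2974.9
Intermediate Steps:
q = 9 (q = 2 + 7 = 9)
P(I) = √(10 + I)/2
R = √19/2 (R = √(10 + 9)/2 = √19/2 ≈ 2.1795)
L(D, t) = -10*t - 5*D (L(D, t) = -5*(D + 2*t) = -10*t - 5*D)
L(-25, 149)*R = (-10*149 - 5*(-25))*(√19/2) = (-1490 + 125)*(√19/2) = -1365*√19/2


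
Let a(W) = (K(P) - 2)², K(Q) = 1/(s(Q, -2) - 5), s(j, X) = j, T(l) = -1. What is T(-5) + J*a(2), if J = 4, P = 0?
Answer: 459/25 ≈ 18.360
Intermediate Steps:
K(Q) = 1/(-5 + Q) (K(Q) = 1/(Q - 5) = 1/(-5 + Q))
a(W) = 121/25 (a(W) = (1/(-5 + 0) - 2)² = (1/(-5) - 2)² = (-⅕ - 2)² = (-11/5)² = 121/25)
T(-5) + J*a(2) = -1 + 4*(121/25) = -1 + 484/25 = 459/25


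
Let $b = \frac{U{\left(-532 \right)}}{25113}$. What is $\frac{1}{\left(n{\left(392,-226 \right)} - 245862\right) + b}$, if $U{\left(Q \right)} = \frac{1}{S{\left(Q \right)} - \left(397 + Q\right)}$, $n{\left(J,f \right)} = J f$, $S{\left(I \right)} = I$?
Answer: $- \frac{9969861}{3334459890895} \approx -2.9899 \cdot 10^{-6}$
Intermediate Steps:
$U{\left(Q \right)} = - \frac{1}{397}$ ($U{\left(Q \right)} = \frac{1}{Q - \left(397 + Q\right)} = \frac{1}{-397} = - \frac{1}{397}$)
$b = - \frac{1}{9969861}$ ($b = - \frac{1}{397 \cdot 25113} = \left(- \frac{1}{397}\right) \frac{1}{25113} = - \frac{1}{9969861} \approx -1.003 \cdot 10^{-7}$)
$\frac{1}{\left(n{\left(392,-226 \right)} - 245862\right) + b} = \frac{1}{\left(392 \left(-226\right) - 245862\right) - \frac{1}{9969861}} = \frac{1}{\left(-88592 - 245862\right) - \frac{1}{9969861}} = \frac{1}{-334454 - \frac{1}{9969861}} = \frac{1}{- \frac{3334459890895}{9969861}} = - \frac{9969861}{3334459890895}$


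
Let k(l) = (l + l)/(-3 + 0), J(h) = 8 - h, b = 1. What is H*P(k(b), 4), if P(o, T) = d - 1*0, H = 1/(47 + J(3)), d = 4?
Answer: 1/13 ≈ 0.076923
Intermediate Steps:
k(l) = -2*l/3 (k(l) = (2*l)/(-3) = (2*l)*(-⅓) = -2*l/3)
H = 1/52 (H = 1/(47 + (8 - 1*3)) = 1/(47 + (8 - 3)) = 1/(47 + 5) = 1/52 ≈ 0.019231)
P(o, T) = 4 (P(o, T) = 4 - 1*0 = 4 + 0 = 4)
H*P(k(b), 4) = (1/52)*4 = 1/13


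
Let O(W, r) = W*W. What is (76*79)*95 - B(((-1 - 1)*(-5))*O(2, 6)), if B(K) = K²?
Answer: 568780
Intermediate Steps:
O(W, r) = W²
(76*79)*95 - B(((-1 - 1)*(-5))*O(2, 6)) = (76*79)*95 - (((-1 - 1)*(-5))*2²)² = 6004*95 - (-2*(-5)*4)² = 570380 - (10*4)² = 570380 - 1*40² = 570380 - 1*1600 = 570380 - 1600 = 568780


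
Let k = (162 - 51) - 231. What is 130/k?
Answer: -13/12 ≈ -1.0833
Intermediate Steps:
k = -120 (k = 111 - 231 = -120)
130/k = 130/(-120) = 130*(-1/120) = -13/12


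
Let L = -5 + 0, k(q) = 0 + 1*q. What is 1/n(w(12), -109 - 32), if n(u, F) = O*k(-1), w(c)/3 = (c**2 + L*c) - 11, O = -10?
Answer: 1/10 ≈ 0.10000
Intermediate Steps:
k(q) = q (k(q) = 0 + q = q)
L = -5
w(c) = -33 - 15*c + 3*c**2 (w(c) = 3*((c**2 - 5*c) - 11) = 3*(-11 + c**2 - 5*c) = -33 - 15*c + 3*c**2)
n(u, F) = 10 (n(u, F) = -10*(-1) = 10)
1/n(w(12), -109 - 32) = 1/10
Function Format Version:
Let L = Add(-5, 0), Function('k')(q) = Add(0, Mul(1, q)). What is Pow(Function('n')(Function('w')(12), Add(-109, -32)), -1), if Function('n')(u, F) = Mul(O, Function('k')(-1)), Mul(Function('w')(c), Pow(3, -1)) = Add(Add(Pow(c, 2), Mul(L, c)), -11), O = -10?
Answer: Rational(1, 10) ≈ 0.10000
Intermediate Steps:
Function('k')(q) = q (Function('k')(q) = Add(0, q) = q)
L = -5
Function('w')(c) = Add(-33, Mul(-15, c), Mul(3, Pow(c, 2))) (Function('w')(c) = Mul(3, Add(Add(Pow(c, 2), Mul(-5, c)), -11)) = Mul(3, Add(-11, Pow(c, 2), Mul(-5, c))) = Add(-33, Mul(-15, c), Mul(3, Pow(c, 2))))
Function('n')(u, F) = 10 (Function('n')(u, F) = Mul(-10, -1) = 10)
Pow(Function('n')(Function('w')(12), Add(-109, -32)), -1) = Pow(10, -1) = Rational(1, 10)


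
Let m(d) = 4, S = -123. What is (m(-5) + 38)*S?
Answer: -5166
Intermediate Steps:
(m(-5) + 38)*S = (4 + 38)*(-123) = 42*(-123) = -5166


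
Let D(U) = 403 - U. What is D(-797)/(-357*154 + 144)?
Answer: -200/9139 ≈ -0.021884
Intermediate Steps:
D(-797)/(-357*154 + 144) = (403 - 1*(-797))/(-357*154 + 144) = (403 + 797)/(-54978 + 144) = 1200/(-54834) = 1200*(-1/54834) = -200/9139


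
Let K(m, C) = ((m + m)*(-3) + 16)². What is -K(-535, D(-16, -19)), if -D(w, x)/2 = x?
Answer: -10407076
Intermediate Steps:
D(w, x) = -2*x
K(m, C) = (16 - 6*m)² (K(m, C) = ((2*m)*(-3) + 16)² = (-6*m + 16)² = (16 - 6*m)²)
-K(-535, D(-16, -19)) = -4*(-8 + 3*(-535))² = -4*(-8 - 1605)² = -4*(-1613)² = -4*2601769 = -1*10407076 = -10407076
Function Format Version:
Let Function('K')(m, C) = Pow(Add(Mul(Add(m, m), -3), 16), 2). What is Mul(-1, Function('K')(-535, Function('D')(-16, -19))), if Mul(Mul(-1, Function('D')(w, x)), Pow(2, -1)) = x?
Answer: -10407076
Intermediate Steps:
Function('D')(w, x) = Mul(-2, x)
Function('K')(m, C) = Pow(Add(16, Mul(-6, m)), 2) (Function('K')(m, C) = Pow(Add(Mul(Mul(2, m), -3), 16), 2) = Pow(Add(Mul(-6, m), 16), 2) = Pow(Add(16, Mul(-6, m)), 2))
Mul(-1, Function('K')(-535, Function('D')(-16, -19))) = Mul(-1, Mul(4, Pow(Add(-8, Mul(3, -535)), 2))) = Mul(-1, Mul(4, Pow(Add(-8, -1605), 2))) = Mul(-1, Mul(4, Pow(-1613, 2))) = Mul(-1, Mul(4, 2601769)) = Mul(-1, 10407076) = -10407076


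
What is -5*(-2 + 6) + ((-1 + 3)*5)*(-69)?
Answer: -710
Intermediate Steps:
-5*(-2 + 6) + ((-1 + 3)*5)*(-69) = -5*4 + (2*5)*(-69) = -20 + 10*(-69) = -20 - 690 = -710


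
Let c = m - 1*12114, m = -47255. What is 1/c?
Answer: -1/59369 ≈ -1.6844e-5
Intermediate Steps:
c = -59369 (c = -47255 - 1*12114 = -47255 - 12114 = -59369)
1/c = 1/(-59369) = -1/59369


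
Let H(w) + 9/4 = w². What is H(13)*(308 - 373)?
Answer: -43355/4 ≈ -10839.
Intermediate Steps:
H(w) = -9/4 + w²
H(13)*(308 - 373) = (-9/4 + 13²)*(308 - 373) = (-9/4 + 169)*(-65) = (667/4)*(-65) = -43355/4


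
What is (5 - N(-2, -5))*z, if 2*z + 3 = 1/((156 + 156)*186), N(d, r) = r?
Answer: -870475/58032 ≈ -15.000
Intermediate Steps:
z = -174095/116064 (z = -3/2 + 1/(2*(((156 + 156)*186))) = -3/2 + 1/(2*((312*186))) = -3/2 + (½)/58032 = -3/2 + (½)*(1/58032) = -3/2 + 1/116064 = -174095/116064 ≈ -1.5000)
(5 - N(-2, -5))*z = (5 - 1*(-5))*(-174095/116064) = (5 + 5)*(-174095/116064) = 10*(-174095/116064) = -870475/58032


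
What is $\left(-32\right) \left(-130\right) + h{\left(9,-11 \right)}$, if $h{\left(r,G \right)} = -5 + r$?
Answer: $4164$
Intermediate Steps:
$\left(-32\right) \left(-130\right) + h{\left(9,-11 \right)} = \left(-32\right) \left(-130\right) + \left(-5 + 9\right) = 4160 + 4 = 4164$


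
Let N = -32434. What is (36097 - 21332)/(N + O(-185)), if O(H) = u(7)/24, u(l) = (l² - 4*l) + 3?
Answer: -14765/32433 ≈ -0.45525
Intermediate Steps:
u(l) = 3 + l² - 4*l
O(H) = 1 (O(H) = (3 + 7² - 4*7)/24 = (3 + 49 - 28)*(1/24) = 24*(1/24) = 1)
(36097 - 21332)/(N + O(-185)) = (36097 - 21332)/(-32434 + 1) = 14765/(-32433) = 14765*(-1/32433) = -14765/32433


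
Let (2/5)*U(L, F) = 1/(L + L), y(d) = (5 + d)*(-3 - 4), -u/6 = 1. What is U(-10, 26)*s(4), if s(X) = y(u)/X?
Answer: -7/32 ≈ -0.21875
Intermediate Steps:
u = -6 (u = -6*1 = -6)
y(d) = -35 - 7*d (y(d) = (5 + d)*(-7) = -35 - 7*d)
s(X) = 7/X (s(X) = (-35 - 7*(-6))/X = (-35 + 42)/X = 7/X)
U(L, F) = 5/(4*L) (U(L, F) = 5/(2*(L + L)) = 5/(2*((2*L))) = 5*(1/(2*L))/2 = 5/(4*L))
U(-10, 26)*s(4) = ((5/4)/(-10))*(7/4) = ((5/4)*(-⅒))*(7*(¼)) = -⅛*7/4 = -7/32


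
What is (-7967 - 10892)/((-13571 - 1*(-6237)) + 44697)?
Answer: -18859/37363 ≈ -0.50475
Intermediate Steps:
(-7967 - 10892)/((-13571 - 1*(-6237)) + 44697) = -18859/((-13571 + 6237) + 44697) = -18859/(-7334 + 44697) = -18859/37363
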